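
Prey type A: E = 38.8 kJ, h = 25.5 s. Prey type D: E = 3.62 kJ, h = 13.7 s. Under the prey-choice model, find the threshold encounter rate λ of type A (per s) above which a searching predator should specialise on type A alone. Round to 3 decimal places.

At the threshold, the rate on type A alone equals the profitability of type D: λ·38.8/(1 + λ·25.5) = 3.62/13.7 = 0.2642.
Rearranging, λ(38.8 − 0.2642×25.5) = 0.2642, so λ = 0.2642/32.06 = 0.008241 per s.

0.008 per s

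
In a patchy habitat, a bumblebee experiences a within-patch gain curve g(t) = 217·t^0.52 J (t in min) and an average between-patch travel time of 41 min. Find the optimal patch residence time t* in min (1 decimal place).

Optimal t* satisfies g'(t*) = g(t*)/(T + t*).
g'(t) = 0.52·217·t^-0.48. Setting 0.52·217·t^-0.48 = 217·t^0.52/(41+t) gives 0.52(41+t) = t, so 0.48·t = 0.52×41.
t* = 0.52×41/0.48 = 44.42 min.

44.4 min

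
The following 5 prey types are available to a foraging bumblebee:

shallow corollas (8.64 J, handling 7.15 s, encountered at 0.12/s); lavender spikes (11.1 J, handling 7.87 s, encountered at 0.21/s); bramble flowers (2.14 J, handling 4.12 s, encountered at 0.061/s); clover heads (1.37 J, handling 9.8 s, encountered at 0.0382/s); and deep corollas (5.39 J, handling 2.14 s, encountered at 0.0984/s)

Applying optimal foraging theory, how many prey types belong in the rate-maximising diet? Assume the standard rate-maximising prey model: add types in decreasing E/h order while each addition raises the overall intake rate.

E/h in descending order: deep corollas 2.52, lavender spikes 1.41, shallow corollas 1.21, bramble flowers 0.519, clover heads 0.14 J/s. The optimal diet is the largest prefix of this list for which every included type satisfies E_i/h_i > R on the types above it.
Rate on top 1: 0.4381. lavender spikes: 1.41 > 0.4381 → include.
Rate on top 2: 0.9993. shallow corollas: 1.21 > 0.9993 → include.
Rate on top 3: 1.048. bramble flowers: 0.519 < 1.048 → exclude; stop.
Optimal diet: deep corollas, lavender spikes, shallow corollas — 3 of 5 types.

3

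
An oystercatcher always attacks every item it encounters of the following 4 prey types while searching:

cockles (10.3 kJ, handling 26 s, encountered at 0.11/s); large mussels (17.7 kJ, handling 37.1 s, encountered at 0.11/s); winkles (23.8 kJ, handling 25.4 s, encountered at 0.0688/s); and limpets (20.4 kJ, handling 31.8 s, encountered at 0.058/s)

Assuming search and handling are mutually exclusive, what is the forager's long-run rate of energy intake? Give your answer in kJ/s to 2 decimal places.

Energy encountered per unit search time: 0.11×10.3 + 0.11×17.7 + 0.0688×23.8 + 0.058×20.4 = 5.901 kJ/s.
Handling time per unit search time: 0.11×26 + 0.11×37.1 + 0.0688×25.4 + 0.058×31.8 = 10.53.
Rate = 5.901/(1 + 10.53) = 0.5116 kJ/s.

0.51 kJ/s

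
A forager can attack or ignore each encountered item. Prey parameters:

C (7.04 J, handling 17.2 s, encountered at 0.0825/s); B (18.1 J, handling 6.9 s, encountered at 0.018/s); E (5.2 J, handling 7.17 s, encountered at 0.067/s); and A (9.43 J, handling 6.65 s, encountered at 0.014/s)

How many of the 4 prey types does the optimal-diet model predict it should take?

3

Rank by E/h (J/s): B 2.62, A 1.42, E 0.725, C 0.409. Include each in turn until the next type's E/h falls below the running intake rate.
Rate on top 1: 0.2898. A: 1.42 > 0.2898 → include.
Rate on top 2: 0.3761. E: 0.725 > 0.3761 → include.
Rate on top 3: 0.4749. C: 0.409 < 0.4749 → exclude; stop.
Optimal diet: B, A, E — 3 of 4 types.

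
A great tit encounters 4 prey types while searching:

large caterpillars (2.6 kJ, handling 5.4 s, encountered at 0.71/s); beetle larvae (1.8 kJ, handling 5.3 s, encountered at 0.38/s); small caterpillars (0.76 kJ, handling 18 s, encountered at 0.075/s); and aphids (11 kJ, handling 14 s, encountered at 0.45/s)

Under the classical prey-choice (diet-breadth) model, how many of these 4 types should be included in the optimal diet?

Profitabilities (E/h, kJ/s): aphids 0.786, large caterpillars 0.481, beetle larvae 0.34, small caterpillars 0.0422. Add prey in this order while the next type's profitability exceeds the intake rate on those already taken.
Rate on top 1: 0.6781. large caterpillars: 0.481 < 0.6781 → exclude; stop.
Optimal diet: aphids — 1 of 4 types.

1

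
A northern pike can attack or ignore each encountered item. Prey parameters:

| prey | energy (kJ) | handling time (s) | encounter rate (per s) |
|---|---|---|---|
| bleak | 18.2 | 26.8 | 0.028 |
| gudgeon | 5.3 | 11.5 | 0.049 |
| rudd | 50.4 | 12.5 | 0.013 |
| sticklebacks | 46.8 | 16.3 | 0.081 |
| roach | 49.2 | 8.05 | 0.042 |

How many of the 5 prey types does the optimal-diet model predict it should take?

E/h in descending order: roach 6.11, rudd 4.03, sticklebacks 2.87, bleak 0.679, gudgeon 0.461 kJ/s. The optimal diet is the largest prefix of this list for which every included type satisfies E_i/h_i > R on the types above it.
Rate on top 1: 1.544. rudd: 4.03 > 1.544 → include.
Rate on top 2: 1.814. sticklebacks: 2.87 > 1.814 → include.
Rate on top 3: 2.309. bleak: 0.679 < 2.309 → exclude; stop.
Optimal diet: roach, rudd, sticklebacks — 3 of 5 types.

3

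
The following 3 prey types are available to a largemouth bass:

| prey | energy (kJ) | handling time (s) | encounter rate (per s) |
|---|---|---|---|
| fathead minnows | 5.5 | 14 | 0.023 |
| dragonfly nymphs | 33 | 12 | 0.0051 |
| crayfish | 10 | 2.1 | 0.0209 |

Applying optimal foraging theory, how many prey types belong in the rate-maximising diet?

3

Rank by E/h (kJ/s): crayfish 4.76, dragonfly nymphs 2.75, fathead minnows 0.393. Include each in turn until the next type's E/h falls below the running intake rate.
Rate on top 1: 0.2002. dragonfly nymphs: 2.75 > 0.2002 → include.
Rate on top 2: 0.3414. fathead minnows: 0.393 > 0.3414 → include.
Optimal diet: crayfish, dragonfly nymphs, fathead minnows — 3 of 3 types.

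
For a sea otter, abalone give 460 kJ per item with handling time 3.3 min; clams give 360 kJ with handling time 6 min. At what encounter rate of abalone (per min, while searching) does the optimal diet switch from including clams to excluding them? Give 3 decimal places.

At the threshold, the rate on abalone alone equals the profitability of clams: λ·460/(1 + λ·3.3) = 360/6 = 60.
Rearranging, λ(460 − 60×3.3) = 60, so λ = 60/262 = 0.229 per min.

0.229 per min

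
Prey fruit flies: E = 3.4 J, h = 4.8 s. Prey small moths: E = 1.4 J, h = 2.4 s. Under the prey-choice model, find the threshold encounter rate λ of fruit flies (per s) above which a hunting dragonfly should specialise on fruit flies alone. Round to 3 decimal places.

The zero-one rule: include small moths iff E₂/h₂ > λE₁/(1+λh₁). Equality gives the switch point.
λE₁h₂ = E₂ + λE₂h₁ ⇒ λ = E₂/(E₁h₂ − E₂h₁) = 1.4/(8.16 − 6.72) = 0.9722 per s.

0.972 per s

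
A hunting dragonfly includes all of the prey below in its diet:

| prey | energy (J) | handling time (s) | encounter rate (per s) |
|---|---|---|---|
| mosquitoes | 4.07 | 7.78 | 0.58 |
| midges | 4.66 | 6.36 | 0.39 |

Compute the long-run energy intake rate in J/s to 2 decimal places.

R = (0.58×4.07 + 0.39×4.66) / (1 + 0.58×7.78 + 0.39×6.36) = 4.178/7.993 = 0.5227 J/s.

0.52 J/s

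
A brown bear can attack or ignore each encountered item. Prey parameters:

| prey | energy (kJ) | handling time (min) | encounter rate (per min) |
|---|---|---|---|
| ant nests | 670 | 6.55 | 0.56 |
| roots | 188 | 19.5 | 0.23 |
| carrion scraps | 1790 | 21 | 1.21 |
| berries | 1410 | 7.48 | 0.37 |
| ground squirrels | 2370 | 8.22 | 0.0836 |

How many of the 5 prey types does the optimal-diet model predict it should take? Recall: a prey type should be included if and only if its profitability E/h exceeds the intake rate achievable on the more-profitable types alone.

2

Rank by E/h (kJ/min): ground squirrels 288, berries 189, ant nests 102, carrion scraps 85.2, roots 9.64. Include each in turn until the next type's E/h falls below the running intake rate.
Rate on top 1: 117.4. berries: 189 > 117.4 → include.
Rate on top 2: 161.6. ant nests: 102 < 161.6 → exclude; stop.
Optimal diet: ground squirrels, berries — 2 of 5 types.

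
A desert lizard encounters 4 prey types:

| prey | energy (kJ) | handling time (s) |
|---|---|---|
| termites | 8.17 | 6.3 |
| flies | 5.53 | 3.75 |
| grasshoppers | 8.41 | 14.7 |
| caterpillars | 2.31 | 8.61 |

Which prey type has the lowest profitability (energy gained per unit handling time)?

In descending order of E/h:
flies: 5.53/3.75 = 1.47 kJ/s
termites: 8.17/6.3 = 1.3 kJ/s
grasshoppers: 8.41/14.7 = 0.572 kJ/s
caterpillars: 2.31/8.61 = 0.268 kJ/s

caterpillars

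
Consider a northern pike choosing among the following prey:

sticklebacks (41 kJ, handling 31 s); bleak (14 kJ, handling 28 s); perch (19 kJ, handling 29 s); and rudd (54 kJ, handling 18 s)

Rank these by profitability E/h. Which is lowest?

In descending order of E/h:
rudd: 54/18 = 3 kJ/s
sticklebacks: 41/31 = 1.32 kJ/s
perch: 19/29 = 0.655 kJ/s
bleak: 14/28 = 0.5 kJ/s

bleak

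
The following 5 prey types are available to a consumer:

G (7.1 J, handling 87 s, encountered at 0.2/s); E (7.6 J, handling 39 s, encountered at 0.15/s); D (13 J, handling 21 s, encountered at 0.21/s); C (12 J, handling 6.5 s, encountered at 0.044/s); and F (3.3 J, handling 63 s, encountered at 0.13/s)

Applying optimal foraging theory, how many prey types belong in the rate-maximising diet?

2

Profitabilities (E/h, J/s): C 1.85, D 0.619, E 0.195, G 0.0816, F 0.0524. Add prey in this order while the next type's profitability exceeds the intake rate on those already taken.
Rate on top 1: 0.4106. D: 0.619 > 0.4106 → include.
Rate on top 2: 0.572. E: 0.195 < 0.572 → exclude; stop.
Optimal diet: C, D — 2 of 5 types.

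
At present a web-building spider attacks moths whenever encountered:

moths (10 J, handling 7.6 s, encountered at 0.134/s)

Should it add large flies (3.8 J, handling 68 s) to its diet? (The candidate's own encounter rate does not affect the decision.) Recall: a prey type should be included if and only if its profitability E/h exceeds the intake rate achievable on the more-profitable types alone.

No

Current rate: (0.134×10)/(1 + 0.134×7.6) = 0.6639 J/s.
Profitability of large flies: 3.8/68 = 0.05588 J/s.
0.05588 < 0.6639, so adding large flies would lower the average — exclude it.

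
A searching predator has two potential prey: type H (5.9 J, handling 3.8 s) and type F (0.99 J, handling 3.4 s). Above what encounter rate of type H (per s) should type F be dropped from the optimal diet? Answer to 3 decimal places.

0.061 per s

The zero-one rule: include type F iff E₂/h₂ > λE₁/(1+λh₁). Equality gives the switch point.
λE₁h₂ = E₂ + λE₂h₁ ⇒ λ = E₂/(E₁h₂ − E₂h₁) = 0.99/(20.06 − 3.762) = 0.06074 per s.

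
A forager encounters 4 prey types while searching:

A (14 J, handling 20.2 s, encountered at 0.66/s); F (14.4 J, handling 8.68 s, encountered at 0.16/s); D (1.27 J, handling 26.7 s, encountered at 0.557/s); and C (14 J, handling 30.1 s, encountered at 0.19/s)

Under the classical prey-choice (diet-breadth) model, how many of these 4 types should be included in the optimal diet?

Profitabilities (E/h, J/s): F 1.66, A 0.693, C 0.465, D 0.0476. Add prey in this order while the next type's profitability exceeds the intake rate on those already taken.
Rate on top 1: 0.9645. A: 0.693 < 0.9645 → exclude; stop.
Optimal diet: F — 1 of 4 types.

1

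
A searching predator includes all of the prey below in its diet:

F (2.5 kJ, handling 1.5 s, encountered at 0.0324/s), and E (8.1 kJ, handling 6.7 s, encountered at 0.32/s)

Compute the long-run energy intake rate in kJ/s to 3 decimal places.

Energy encountered per unit search time: 0.0324×2.5 + 0.32×8.1 = 2.673 kJ/s.
Handling time per unit search time: 0.0324×1.5 + 0.32×6.7 = 2.193.
Rate = 2.673/(1 + 2.193) = 0.8372 kJ/s.

0.837 kJ/s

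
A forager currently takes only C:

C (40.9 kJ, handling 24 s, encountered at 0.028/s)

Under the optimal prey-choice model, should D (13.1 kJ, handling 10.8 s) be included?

Yes

On C alone, R = ΣλE/(1+Σλh) = 1.145/1.672 = 0.6849 kJ/s.
D: E/h = 13.1/10.8 = 1.213 kJ/s.
Since 1.213 > R, including D increases the long-run rate.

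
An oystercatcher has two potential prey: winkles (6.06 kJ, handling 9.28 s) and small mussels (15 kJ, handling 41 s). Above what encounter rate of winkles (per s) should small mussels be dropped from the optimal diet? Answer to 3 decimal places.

0.137 per s

At the threshold, the rate on winkles alone equals the profitability of small mussels: λ·6.06/(1 + λ·9.28) = 15/41 = 0.3659.
Rearranging, λ(6.06 − 0.3659×9.28) = 0.3659, so λ = 0.3659/2.665 = 0.1373 per s.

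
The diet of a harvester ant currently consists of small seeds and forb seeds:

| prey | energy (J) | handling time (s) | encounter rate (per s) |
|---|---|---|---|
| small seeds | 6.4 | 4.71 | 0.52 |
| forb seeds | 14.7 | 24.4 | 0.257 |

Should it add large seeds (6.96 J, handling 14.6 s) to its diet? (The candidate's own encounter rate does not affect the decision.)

Current rate: (0.52×6.4 + 0.257×14.7)/(1 + 0.52×4.71 + 0.257×24.4) = 0.7311 J/s.
large seeds: E/h = 6.96/14.6 = 0.4767 J/s.
Since 0.4767 < R, time spent handling large seeds is better spent searching.

No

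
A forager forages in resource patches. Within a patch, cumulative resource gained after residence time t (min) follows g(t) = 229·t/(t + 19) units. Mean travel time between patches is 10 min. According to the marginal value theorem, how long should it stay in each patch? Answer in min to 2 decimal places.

Maximise g(t)/(T+t): set derivative to zero → g'(t)(T+t) = g(t).
g'(t) = 229·19/(t + 19)². Setting 229·19/(t+19)² = 229t/[(t+19)(10+t)] gives 19(10+t) = t(t+19), so t² = 19×10 = 190.
t* = √190 = 13.78 min.

13.78 min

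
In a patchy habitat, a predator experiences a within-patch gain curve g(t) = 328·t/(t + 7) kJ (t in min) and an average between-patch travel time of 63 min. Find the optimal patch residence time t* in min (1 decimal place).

21.0 min

Optimal t* satisfies g'(t*) = g(t*)/(T + t*).
g'(t) = 328·7/(t + 7)². Setting 328·7/(t+7)² = 328t/[(t+7)(63+t)] gives 7(63+t) = t(t+7), so t² = 7×63 = 441.
t* = √441 = 21 min.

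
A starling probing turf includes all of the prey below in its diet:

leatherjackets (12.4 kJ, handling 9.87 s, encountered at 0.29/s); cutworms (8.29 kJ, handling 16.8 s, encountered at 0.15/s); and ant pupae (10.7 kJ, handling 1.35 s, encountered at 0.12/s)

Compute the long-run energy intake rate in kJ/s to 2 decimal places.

Energy encountered per unit search time: 0.29×12.4 + 0.15×8.29 + 0.12×10.7 = 6.123 kJ/s.
Handling time per unit search time: 0.29×9.87 + 0.15×16.8 + 0.12×1.35 = 5.544.
Rate = 6.123/(1 + 5.544) = 0.9357 kJ/s.

0.94 kJ/s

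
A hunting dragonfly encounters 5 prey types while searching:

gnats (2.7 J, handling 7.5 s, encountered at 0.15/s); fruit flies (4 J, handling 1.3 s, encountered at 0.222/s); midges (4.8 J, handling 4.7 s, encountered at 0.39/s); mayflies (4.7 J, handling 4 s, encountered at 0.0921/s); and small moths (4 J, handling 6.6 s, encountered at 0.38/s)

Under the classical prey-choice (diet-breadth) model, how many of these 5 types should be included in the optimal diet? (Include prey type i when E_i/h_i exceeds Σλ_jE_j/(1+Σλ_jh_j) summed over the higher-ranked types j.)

Rank by E/h (J/s): fruit flies 3.08, mayflies 1.18, midges 1.02, small moths 0.606, gnats 0.36. Include each in turn until the next type's E/h falls below the running intake rate.
Rate on top 1: 0.6891. mayflies: 1.18 > 0.6891 → include.
Rate on top 2: 0.7971. midges: 1.02 > 0.7971 → include.
Rate on top 3: 0.9149. small moths: 0.606 < 0.9149 → exclude; stop.
Optimal diet: fruit flies, mayflies, midges — 3 of 5 types.

3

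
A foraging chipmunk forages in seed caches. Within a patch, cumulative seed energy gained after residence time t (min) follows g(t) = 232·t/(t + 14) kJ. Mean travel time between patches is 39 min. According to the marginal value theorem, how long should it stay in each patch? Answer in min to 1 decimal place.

23.4 min

Maximise g(t)/(T+t): set derivative to zero → g'(t)(T+t) = g(t).
g'(t) = 232·14/(t + 14)². Setting 232·14/(t+14)² = 232t/[(t+14)(39+t)] gives 14(39+t) = t(t+14), so t² = 14×39 = 546.
t* = √546 = 23.37 min.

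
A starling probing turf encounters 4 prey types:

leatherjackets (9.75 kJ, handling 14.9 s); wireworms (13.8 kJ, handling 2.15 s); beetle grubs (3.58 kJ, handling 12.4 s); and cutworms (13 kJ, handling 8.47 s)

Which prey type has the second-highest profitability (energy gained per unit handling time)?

In descending order of E/h:
wireworms: 13.8/2.15 = 6.42 kJ/s
cutworms: 13/8.47 = 1.53 kJ/s
leatherjackets: 9.75/14.9 = 0.654 kJ/s
beetle grubs: 3.58/12.4 = 0.289 kJ/s

cutworms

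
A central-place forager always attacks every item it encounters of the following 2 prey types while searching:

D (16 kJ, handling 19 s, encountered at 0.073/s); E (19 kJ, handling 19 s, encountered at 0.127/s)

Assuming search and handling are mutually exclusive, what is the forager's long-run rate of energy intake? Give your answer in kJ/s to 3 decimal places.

0.746 kJ/s

R = (0.073×16 + 0.127×19) / (1 + 0.073×19 + 0.127×19) = 3.581/4.8 = 0.746 kJ/s.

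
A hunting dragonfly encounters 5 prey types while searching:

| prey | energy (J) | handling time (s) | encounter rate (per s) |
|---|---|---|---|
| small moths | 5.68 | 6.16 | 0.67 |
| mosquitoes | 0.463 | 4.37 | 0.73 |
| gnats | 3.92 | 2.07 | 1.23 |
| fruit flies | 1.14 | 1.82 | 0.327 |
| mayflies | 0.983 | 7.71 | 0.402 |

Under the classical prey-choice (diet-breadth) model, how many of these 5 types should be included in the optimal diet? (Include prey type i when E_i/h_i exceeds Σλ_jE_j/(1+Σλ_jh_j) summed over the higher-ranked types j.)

Rank by E/h (J/s): gnats 1.89, small moths 0.922, fruit flies 0.626, mayflies 0.127, mosquitoes 0.106. Include each in turn until the next type's E/h falls below the running intake rate.
Rate on top 1: 1.36. small moths: 0.922 < 1.36 → exclude; stop.
Optimal diet: gnats — 1 of 5 types.

1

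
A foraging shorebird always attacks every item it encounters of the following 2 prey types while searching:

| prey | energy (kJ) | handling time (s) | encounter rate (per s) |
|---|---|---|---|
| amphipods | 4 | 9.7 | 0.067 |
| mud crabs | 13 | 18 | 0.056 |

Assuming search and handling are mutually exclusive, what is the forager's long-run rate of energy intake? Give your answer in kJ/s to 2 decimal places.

0.37 kJ/s

R = Σλ_iE_i / (1 + Σλ_ih_i)
Numerator: 0.067×4 + 0.056×13 = 0.996
Denominator: 1 + 0.067×9.7 + 0.056×18 = 2.658
R = 0.996/2.658 = 0.3747 kJ/s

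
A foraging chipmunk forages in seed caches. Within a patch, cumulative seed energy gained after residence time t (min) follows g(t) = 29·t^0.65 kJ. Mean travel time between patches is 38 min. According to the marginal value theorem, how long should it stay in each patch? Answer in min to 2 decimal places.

Optimal t* satisfies g'(t*) = g(t*)/(T + t*).
g'(t) = 0.65·29·t^-0.35. Setting 0.65·29·t^-0.35 = 29·t^0.65/(38+t) gives 0.65(38+t) = t, so 0.35·t = 0.65×38.
t* = 0.65×38/0.35 = 70.57 min.

70.57 min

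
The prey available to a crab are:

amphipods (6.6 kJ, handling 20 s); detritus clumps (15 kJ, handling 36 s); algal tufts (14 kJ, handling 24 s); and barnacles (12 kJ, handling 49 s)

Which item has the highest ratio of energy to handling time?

In descending order of E/h:
algal tufts: 14/24 = 0.583 kJ/s
detritus clumps: 15/36 = 0.417 kJ/s
amphipods: 6.6/20 = 0.33 kJ/s
barnacles: 12/49 = 0.245 kJ/s

algal tufts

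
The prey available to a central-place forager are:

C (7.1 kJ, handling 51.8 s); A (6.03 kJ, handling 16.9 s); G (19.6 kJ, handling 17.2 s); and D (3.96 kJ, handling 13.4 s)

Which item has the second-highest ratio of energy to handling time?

Profitability E/h (kJ/s): C = 7.1/51.8 = 0.137, A = 6.03/16.9 = 0.357, G = 19.6/17.2 = 1.14, D = 3.96/13.4 = 0.296.
Ranked: G > A > D > C.

A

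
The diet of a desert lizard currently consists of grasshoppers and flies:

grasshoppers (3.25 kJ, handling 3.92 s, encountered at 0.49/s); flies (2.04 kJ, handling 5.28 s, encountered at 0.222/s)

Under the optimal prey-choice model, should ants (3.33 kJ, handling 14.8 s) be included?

No

Intake rate on the current diet: R = (0.49×3.25 + 0.222×2.04) / (1 + 0.49×3.92 + 0.222×5.28) = 2.045/4.093 = 0.4997 kJ/s.
Profitability of ants: 3.33/14.8 = 0.225 kJ/s.
Since 0.225 < R, time spent handling ants is better spent searching.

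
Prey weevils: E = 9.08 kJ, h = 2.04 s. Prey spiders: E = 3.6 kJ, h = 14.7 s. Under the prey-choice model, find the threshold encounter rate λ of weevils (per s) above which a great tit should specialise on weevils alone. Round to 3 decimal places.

0.029 per s

At the threshold, the rate on weevils alone equals the profitability of spiders: λ·9.08/(1 + λ·2.04) = 3.6/14.7 = 0.2449.
Rearranging, λ(9.08 − 0.2449×2.04) = 0.2449, so λ = 0.2449/8.58 = 0.02854 per s.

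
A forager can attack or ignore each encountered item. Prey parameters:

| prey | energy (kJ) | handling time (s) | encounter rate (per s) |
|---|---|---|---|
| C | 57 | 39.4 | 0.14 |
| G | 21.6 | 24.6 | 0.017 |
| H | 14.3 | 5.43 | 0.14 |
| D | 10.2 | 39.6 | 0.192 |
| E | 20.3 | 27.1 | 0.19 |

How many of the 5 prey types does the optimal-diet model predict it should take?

2

E/h in descending order: H 2.63, C 1.45, G 0.878, E 0.749, D 0.258 kJ/s. The optimal diet is the largest prefix of this list for which every included type satisfies E_i/h_i > R on the types above it.
Rate on top 1: 1.137. C: 1.45 > 1.137 → include.
Rate on top 2: 1.372. G: 0.878 < 1.372 → exclude; stop.
Optimal diet: H, C — 2 of 5 types.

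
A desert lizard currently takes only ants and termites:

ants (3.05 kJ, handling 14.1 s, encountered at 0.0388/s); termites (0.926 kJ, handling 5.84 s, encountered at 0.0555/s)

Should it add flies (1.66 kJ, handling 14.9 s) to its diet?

Yes

On ants and termites alone, R = ΣλE/(1+Σλh) = 0.1697/1.871 = 0.09071 kJ/s.
flies: E/h = 1.66/14.9 = 0.1114 kJ/s.
0.1114 > 0.09071, so adding flies raises the average — include it.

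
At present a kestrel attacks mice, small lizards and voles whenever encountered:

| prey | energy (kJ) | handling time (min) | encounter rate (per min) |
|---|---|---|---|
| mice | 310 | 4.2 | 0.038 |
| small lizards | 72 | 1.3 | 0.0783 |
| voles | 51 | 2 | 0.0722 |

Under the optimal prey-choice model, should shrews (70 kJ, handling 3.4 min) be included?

Current rate: (0.038×310 + 0.0783×72 + 0.0722×51)/(1 + 0.038×4.2 + 0.0783×1.3 + 0.0722×2) = 15.01 kJ/min.
shrews: E/h = 70/3.4 = 20.59 kJ/min.
20.59 > 15.01, so adding shrews raises the average — include it.

Yes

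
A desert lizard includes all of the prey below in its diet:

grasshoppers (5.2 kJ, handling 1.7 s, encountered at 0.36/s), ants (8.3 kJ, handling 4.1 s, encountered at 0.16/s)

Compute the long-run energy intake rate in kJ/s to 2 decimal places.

R = Σλ_iE_i / (1 + Σλ_ih_i)
Numerator: 0.36×5.2 + 0.16×8.3 = 3.2
Denominator: 1 + 0.36×1.7 + 0.16×4.1 = 2.268
R = 3.2/2.268 = 1.411 kJ/s

1.41 kJ/s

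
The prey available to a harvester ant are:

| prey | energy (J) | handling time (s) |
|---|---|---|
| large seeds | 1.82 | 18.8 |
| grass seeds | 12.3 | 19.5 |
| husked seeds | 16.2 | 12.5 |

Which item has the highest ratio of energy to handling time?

husked seeds

Profitability E/h (J/s): large seeds = 1.82/18.8 = 0.0968, grass seeds = 12.3/19.5 = 0.631, husked seeds = 16.2/12.5 = 1.3.
Ranked: husked seeds > grass seeds > large seeds.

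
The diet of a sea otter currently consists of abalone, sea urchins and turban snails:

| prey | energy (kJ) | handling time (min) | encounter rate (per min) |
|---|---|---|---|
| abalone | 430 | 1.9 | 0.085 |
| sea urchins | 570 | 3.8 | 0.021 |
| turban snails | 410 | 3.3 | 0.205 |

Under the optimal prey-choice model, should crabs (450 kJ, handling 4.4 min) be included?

On abalone, sea urchins and turban snails alone, R = ΣλE/(1+Σλh) = 132.6/1.918 = 69.13 kJ/min.
Profitability of crabs: 450/4.4 = 102.3 kJ/min.
102.3 > 69.13, so adding crabs raises the average — include it.

Yes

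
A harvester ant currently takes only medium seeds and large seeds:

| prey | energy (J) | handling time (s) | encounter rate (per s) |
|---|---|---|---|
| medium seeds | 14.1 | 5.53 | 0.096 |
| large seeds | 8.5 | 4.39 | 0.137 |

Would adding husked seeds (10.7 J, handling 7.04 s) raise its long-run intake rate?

Yes

Current rate: (0.096×14.1 + 0.137×8.5)/(1 + 0.096×5.53 + 0.137×4.39) = 1.181 J/s.
Profitability of husked seeds: 10.7/7.04 = 1.52 J/s.
1.52 > 1.181, so adding husked seeds raises the average — include it.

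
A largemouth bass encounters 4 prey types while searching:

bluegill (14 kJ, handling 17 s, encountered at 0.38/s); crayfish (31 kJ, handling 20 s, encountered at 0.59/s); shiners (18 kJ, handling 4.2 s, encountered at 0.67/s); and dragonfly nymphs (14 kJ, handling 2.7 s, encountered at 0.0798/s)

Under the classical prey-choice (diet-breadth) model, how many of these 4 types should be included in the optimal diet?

Rank by E/h (kJ/s): dragonfly nymphs 5.19, shiners 4.29, crayfish 1.55, bluegill 0.824. Include each in turn until the next type's E/h falls below the running intake rate.
Rate on top 1: 0.9192. shiners: 4.29 > 0.9192 → include.
Rate on top 2: 3.27. crayfish: 1.55 < 3.27 → exclude; stop.
Optimal diet: dragonfly nymphs, shiners — 2 of 4 types.

2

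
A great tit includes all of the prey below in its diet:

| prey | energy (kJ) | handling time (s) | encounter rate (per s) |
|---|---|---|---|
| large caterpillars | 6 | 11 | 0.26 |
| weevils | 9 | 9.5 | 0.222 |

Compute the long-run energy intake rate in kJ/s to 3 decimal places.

0.596 kJ/s

Energy encountered per unit search time: 0.26×6 + 0.222×9 = 3.558 kJ/s.
Handling time per unit search time: 0.26×11 + 0.222×9.5 = 4.969.
Rate = 3.558/(1 + 4.969) = 0.5961 kJ/s.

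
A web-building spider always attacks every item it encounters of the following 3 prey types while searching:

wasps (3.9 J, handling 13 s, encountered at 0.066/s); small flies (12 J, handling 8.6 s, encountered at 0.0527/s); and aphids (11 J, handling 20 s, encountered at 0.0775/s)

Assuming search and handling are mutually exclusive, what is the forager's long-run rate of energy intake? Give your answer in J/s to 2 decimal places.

R = Σλ_iE_i / (1 + Σλ_ih_i)
Numerator: 0.066×3.9 + 0.0527×12 + 0.0775×11 = 1.742
Denominator: 1 + 0.066×13 + 0.0527×8.6 + 0.0775×20 = 3.861
R = 1.742/3.861 = 0.4512 J/s

0.45 J/s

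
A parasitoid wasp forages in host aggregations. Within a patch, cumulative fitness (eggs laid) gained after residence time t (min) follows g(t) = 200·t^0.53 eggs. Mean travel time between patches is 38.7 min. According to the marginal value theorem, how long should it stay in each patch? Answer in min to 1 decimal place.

43.6 min

Maximise g(t)/(T+t): set derivative to zero → g'(t)(T+t) = g(t).
g'(t) = 0.53·200·t^-0.47. Setting 0.53·200·t^-0.47 = 200·t^0.53/(38.7+t) gives 0.53(38.7+t) = t, so 0.47·t = 0.53×38.7.
t* = 0.53×38.7/0.47 = 43.64 min.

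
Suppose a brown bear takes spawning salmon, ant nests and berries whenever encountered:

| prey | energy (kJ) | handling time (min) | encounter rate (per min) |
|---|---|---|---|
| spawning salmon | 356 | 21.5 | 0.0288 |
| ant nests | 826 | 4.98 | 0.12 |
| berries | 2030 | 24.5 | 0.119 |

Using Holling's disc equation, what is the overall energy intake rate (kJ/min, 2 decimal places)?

68.38 kJ/min

R = (0.0288×356 + 0.12×826 + 0.119×2030) / (1 + 0.0288×21.5 + 0.12×4.98 + 0.119×24.5) = 350.9/5.132 = 68.38 kJ/min.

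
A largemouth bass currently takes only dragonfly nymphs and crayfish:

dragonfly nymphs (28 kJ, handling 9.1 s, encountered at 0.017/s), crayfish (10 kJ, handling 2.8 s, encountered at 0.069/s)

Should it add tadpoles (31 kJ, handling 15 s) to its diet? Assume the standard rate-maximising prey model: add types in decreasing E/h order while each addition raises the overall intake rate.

Intake rate on the current diet: R = (0.017×28 + 0.069×10) / (1 + 0.017×9.1 + 0.069×2.8) = 1.166/1.348 = 0.865 kJ/s.
tadpoles: E/h = 31/15 = 2.067 kJ/s.
2.067 > 0.865, so adding tadpoles raises the average — include it.

Yes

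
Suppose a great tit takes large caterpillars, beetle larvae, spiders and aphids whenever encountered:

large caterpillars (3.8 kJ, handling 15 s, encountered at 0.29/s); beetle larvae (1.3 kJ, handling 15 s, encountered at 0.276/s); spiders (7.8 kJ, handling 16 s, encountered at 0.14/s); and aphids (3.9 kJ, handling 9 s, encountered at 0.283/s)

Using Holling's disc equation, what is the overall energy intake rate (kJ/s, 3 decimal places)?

R = Σλ_iE_i / (1 + Σλ_ih_i)
Numerator: 0.29×3.8 + 0.276×1.3 + 0.14×7.8 + 0.283×3.9 = 3.656
Denominator: 1 + 0.29×15 + 0.276×15 + 0.14×16 + 0.283×9 = 14.28
R = 3.656/14.28 = 0.2561 kJ/s

0.256 kJ/s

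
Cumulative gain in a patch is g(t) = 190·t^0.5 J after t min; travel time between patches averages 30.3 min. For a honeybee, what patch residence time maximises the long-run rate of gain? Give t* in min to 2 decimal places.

30.30 min

By the marginal value theorem, leave when the instantaneous gain rate g'(t) equals the habitat-wide average g(t)/(T + t).
g'(t) = 0.5·190·t^-0.5. Setting 0.5·190·t^-0.5 = 190·t^0.5/(30.3+t) gives 0.5(30.3+t) = t, so 0.50·t = 0.5×30.3.
t* = 0.5×30.3/0.50 = 30.3 min.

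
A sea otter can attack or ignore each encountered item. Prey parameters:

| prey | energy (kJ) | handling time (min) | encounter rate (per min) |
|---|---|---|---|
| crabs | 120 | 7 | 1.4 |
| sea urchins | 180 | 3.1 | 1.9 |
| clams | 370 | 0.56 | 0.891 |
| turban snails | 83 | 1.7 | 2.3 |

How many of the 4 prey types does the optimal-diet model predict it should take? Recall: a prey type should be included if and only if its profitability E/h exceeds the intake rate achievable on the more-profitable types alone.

Rank by E/h (kJ/min): clams 661, sea urchins 58.1, turban snails 48.8, crabs 17.1. Include each in turn until the next type's E/h falls below the running intake rate.
Rate on top 1: 219.9. sea urchins: 58.1 < 219.9 → exclude; stop.
Optimal diet: clams — 1 of 4 types.

1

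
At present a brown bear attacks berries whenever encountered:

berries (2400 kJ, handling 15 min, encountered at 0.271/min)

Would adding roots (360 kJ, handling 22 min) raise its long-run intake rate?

No

Intake rate on the current diet: R = (0.271×2400) / (1 + 0.271×15) = 650.4/5.065 = 128.4 kJ/min.
roots: E/h = 360/22 = 16.36 kJ/min.
Since 16.36 < R, time spent handling roots is better spent searching.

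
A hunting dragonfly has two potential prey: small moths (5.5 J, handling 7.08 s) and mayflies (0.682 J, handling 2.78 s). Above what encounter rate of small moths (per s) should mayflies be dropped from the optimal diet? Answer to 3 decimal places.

0.065 per s

The zero-one rule: include mayflies iff E₂/h₂ > λE₁/(1+λh₁). Equality gives the switch point.
λE₁h₂ = E₂ + λE₂h₁ ⇒ λ = E₂/(E₁h₂ − E₂h₁) = 0.682/(15.29 − 4.829) = 0.06519 per s.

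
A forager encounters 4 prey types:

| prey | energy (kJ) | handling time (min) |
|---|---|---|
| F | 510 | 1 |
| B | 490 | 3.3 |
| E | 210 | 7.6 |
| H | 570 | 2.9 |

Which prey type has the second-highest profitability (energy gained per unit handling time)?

H

In descending order of E/h:
F: 510/1 = 510 kJ/min
H: 570/2.9 = 197 kJ/min
B: 490/3.3 = 148 kJ/min
E: 210/7.6 = 27.6 kJ/min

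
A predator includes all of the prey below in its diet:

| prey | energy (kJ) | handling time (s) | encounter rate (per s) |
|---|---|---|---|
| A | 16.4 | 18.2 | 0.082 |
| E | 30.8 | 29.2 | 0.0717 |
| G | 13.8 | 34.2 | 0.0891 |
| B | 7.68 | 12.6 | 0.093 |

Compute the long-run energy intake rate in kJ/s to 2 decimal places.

R = Σλ_iE_i / (1 + Σλ_ih_i)
Numerator: 0.082×16.4 + 0.0717×30.8 + 0.0891×13.8 + 0.093×7.68 = 5.497
Denominator: 1 + 0.082×18.2 + 0.0717×29.2 + 0.0891×34.2 + 0.093×12.6 = 8.805
R = 5.497/8.805 = 0.6243 kJ/s

0.62 kJ/s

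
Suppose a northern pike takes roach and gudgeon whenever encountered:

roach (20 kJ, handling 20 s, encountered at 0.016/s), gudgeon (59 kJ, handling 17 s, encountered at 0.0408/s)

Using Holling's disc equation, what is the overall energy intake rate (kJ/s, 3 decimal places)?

R = (0.016×20 + 0.0408×59) / (1 + 0.016×20 + 0.0408×17) = 2.727/2.014 = 1.354 kJ/s.

1.354 kJ/s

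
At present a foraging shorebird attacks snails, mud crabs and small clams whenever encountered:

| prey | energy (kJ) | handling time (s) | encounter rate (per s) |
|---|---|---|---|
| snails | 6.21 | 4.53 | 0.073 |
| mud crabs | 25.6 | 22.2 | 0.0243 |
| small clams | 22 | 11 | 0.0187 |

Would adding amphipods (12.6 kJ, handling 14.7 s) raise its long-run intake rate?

Yes

Current rate: (0.073×6.21 + 0.0243×25.6 + 0.0187×22)/(1 + 0.073×4.53 + 0.0243×22.2 + 0.0187×11) = 0.7162 kJ/s.
Profitability of amphipods: 12.6/14.7 = 0.8571 kJ/s.
0.8571 > 0.7162, so adding amphipods raises the average — include it.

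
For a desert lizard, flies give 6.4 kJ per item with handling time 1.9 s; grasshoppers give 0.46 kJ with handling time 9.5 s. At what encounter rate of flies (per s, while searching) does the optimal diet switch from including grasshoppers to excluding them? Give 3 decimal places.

The zero-one rule: include grasshoppers iff E₂/h₂ > λE₁/(1+λh₁). Equality gives the switch point.
λE₁h₂ = E₂ + λE₂h₁ ⇒ λ = E₂/(E₁h₂ − E₂h₁) = 0.46/(60.8 − 0.874) = 0.007676 per s.

0.008 per s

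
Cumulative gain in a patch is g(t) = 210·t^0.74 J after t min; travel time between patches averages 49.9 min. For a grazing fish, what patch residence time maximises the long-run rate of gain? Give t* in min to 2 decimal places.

142.02 min

Maximise g(t)/(T+t): set derivative to zero → g'(t)(T+t) = g(t).
g'(t) = 0.74·210·t^-0.26. Setting 0.74·210·t^-0.26 = 210·t^0.74/(49.9+t) gives 0.74(49.9+t) = t, so 0.26·t = 0.74×49.9.
t* = 0.74×49.9/0.26 = 142 min.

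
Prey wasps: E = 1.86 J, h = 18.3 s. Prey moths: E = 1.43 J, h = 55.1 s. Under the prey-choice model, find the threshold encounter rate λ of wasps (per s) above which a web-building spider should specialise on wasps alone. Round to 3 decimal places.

0.019 per s

The zero-one rule: include moths iff E₂/h₂ > λE₁/(1+λh₁). Equality gives the switch point.
λE₁h₂ = E₂ + λE₂h₁ ⇒ λ = E₂/(E₁h₂ − E₂h₁) = 1.43/(102.5 − 26.17) = 0.01874 per s.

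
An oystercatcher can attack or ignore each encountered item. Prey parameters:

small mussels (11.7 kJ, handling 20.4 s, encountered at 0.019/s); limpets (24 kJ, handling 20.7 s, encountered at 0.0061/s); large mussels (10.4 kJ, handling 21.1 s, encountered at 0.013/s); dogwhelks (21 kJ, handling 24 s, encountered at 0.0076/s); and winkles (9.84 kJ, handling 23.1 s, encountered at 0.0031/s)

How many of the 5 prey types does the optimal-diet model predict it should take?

Rank by E/h (kJ/s): limpets 1.16, dogwhelks 0.875, small mussels 0.574, large mussels 0.493, winkles 0.426. Include each in turn until the next type's E/h falls below the running intake rate.
Rate on top 1: 0.13. dogwhelks: 0.875 > 0.13 → include.
Rate on top 2: 0.2338. small mussels: 0.574 > 0.2338 → include.
Rate on top 3: 0.3114. large mussels: 0.493 > 0.3114 → include.
Rate on top 4: 0.3367. winkles: 0.426 > 0.3367 → include.
Optimal diet: limpets, dogwhelks, small mussels, large mussels, winkles — 5 of 5 types.

5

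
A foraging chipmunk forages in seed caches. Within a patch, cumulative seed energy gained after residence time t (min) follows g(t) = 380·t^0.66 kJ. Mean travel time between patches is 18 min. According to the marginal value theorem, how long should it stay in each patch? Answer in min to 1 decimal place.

34.9 min

Maximise g(t)/(T+t): set derivative to zero → g'(t)(T+t) = g(t).
g'(t) = 0.66·380·t^-0.34. Setting 0.66·380·t^-0.34 = 380·t^0.66/(18+t) gives 0.66(18+t) = t, so 0.34·t = 0.66×18.
t* = 0.66×18/0.34 = 34.94 min.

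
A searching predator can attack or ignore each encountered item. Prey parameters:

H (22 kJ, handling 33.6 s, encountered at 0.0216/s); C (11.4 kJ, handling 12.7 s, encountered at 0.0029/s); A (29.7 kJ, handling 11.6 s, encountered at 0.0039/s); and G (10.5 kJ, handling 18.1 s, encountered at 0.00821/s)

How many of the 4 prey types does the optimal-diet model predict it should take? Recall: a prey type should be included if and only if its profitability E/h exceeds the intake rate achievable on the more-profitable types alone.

4

Profitabilities (E/h, kJ/s): A 2.56, C 0.898, H 0.655, G 0.58. Add prey in this order while the next type's profitability exceeds the intake rate on those already taken.
Rate on top 1: 0.1108. C: 0.898 > 0.1108 → include.
Rate on top 2: 0.1376. H: 0.655 > 0.1376 → include.
Rate on top 3: 0.3452. G: 0.58 > 0.3452 → include.
Optimal diet: A, C, H, G — 4 of 4 types.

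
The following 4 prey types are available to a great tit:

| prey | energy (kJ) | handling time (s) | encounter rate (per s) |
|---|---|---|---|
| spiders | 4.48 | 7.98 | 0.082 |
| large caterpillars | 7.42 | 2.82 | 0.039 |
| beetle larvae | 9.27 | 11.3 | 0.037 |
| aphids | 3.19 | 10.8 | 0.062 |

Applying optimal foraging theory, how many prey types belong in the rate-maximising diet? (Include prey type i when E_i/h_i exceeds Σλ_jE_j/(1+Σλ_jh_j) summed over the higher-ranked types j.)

Rank by E/h (kJ/s): large caterpillars 2.63, beetle larvae 0.82, spiders 0.561, aphids 0.295. Include each in turn until the next type's E/h falls below the running intake rate.
Rate on top 1: 0.2607. beetle larvae: 0.82 > 0.2607 → include.
Rate on top 2: 0.4138. spiders: 0.561 > 0.4138 → include.
Rate on top 3: 0.4581. aphids: 0.295 < 0.4581 → exclude; stop.
Optimal diet: large caterpillars, beetle larvae, spiders — 3 of 4 types.

3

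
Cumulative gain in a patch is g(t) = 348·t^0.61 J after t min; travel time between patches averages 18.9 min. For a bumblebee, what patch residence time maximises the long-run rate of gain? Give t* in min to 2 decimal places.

29.56 min

By the marginal value theorem, leave when the instantaneous gain rate g'(t) equals the habitat-wide average g(t)/(T + t).
g'(t) = 0.61·348·t^-0.39. Setting 0.61·348·t^-0.39 = 348·t^0.61/(18.9+t) gives 0.61(18.9+t) = t, so 0.39·t = 0.61×18.9.
t* = 0.61×18.9/0.39 = 29.56 min.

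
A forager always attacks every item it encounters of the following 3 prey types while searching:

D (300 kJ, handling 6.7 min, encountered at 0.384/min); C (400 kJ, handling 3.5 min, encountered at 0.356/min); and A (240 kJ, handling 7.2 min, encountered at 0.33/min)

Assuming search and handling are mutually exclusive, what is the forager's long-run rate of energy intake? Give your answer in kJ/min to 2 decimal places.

46.81 kJ/min

R = Σλ_iE_i / (1 + Σλ_ih_i)
Numerator: 0.384×300 + 0.356×400 + 0.33×240 = 336.8
Denominator: 1 + 0.384×6.7 + 0.356×3.5 + 0.33×7.2 = 7.195
R = 336.8/7.195 = 46.81 kJ/min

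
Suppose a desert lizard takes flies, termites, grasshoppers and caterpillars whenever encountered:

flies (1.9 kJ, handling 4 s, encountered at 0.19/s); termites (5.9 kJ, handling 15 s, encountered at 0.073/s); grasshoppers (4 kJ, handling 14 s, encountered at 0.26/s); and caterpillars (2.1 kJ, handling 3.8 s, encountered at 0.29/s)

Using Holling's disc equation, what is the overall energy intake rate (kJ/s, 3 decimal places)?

R = Σλ_iE_i / (1 + Σλ_ih_i)
Numerator: 0.19×1.9 + 0.073×5.9 + 0.26×4 + 0.29×2.1 = 2.441
Denominator: 1 + 0.19×4 + 0.073×15 + 0.26×14 + 0.29×3.8 = 7.597
R = 2.441/7.597 = 0.3213 kJ/s

0.321 kJ/s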